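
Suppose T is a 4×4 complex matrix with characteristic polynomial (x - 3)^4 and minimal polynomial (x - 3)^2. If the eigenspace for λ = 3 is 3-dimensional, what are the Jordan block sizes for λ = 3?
Block sizes for λ = 3: [2, 1, 1]

Step 1 — from the characteristic polynomial, algebraic multiplicity of λ = 3 is 4. From dim ker(T − (3)·I) = 3, there are exactly 3 Jordan blocks for λ = 3.
Step 2 — from the minimal polynomial, the factor (x − 3)^2 tells us the largest block for λ = 3 has size 2.
Step 3 — with total size 4, 3 blocks, and largest block 2, the block sizes (in nonincreasing order) are [2, 1, 1].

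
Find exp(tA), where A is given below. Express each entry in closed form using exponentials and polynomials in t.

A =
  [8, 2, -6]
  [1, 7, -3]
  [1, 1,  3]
e^{tA} =
  [2*t*exp(6*t) + exp(6*t), 2*t*exp(6*t), -6*t*exp(6*t)]
  [t*exp(6*t), t*exp(6*t) + exp(6*t), -3*t*exp(6*t)]
  [t*exp(6*t), t*exp(6*t), -3*t*exp(6*t) + exp(6*t)]

Strategy: write A = P · J · P⁻¹ where J is a Jordan canonical form, so e^{tA} = P · e^{tJ} · P⁻¹, and e^{tJ} can be computed block-by-block.

A has Jordan form
J =
  [6, 1, 0]
  [0, 6, 0]
  [0, 0, 6]
(up to reordering of blocks).

Per-block formulas:
  For a 2×2 Jordan block J_2(6): exp(t · J_2(6)) = e^(6t)·(I + t·N), where N is the 2×2 nilpotent shift.
  For a 1×1 block at λ = 6: exp(t · [6]) = [e^(6t)].

After assembling e^{tJ} and conjugating by P, we get:

e^{tA} =
  [2*t*exp(6*t) + exp(6*t), 2*t*exp(6*t), -6*t*exp(6*t)]
  [t*exp(6*t), t*exp(6*t) + exp(6*t), -3*t*exp(6*t)]
  [t*exp(6*t), t*exp(6*t), -3*t*exp(6*t) + exp(6*t)]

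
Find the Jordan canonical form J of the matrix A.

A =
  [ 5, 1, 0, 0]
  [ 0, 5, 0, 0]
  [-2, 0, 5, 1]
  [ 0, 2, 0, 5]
J_2(5) ⊕ J_2(5)

The characteristic polynomial is
  det(x·I − A) = x^4 - 20*x^3 + 150*x^2 - 500*x + 625 = (x - 5)^4

Eigenvalues and multiplicities (the geometric multiplicity of λ is n − rank(A − λI), which equals the number of Jordan blocks for λ):
  λ = 5: algebraic multiplicity = 4, geometric multiplicity = 2

Determining the block sizes for each eigenvalue:
  λ = 5: with am = 4 and gm = 2, the partition is not yet determined (e.g. several partitions of 4 into 2 parts exist). Let N = A − (5)·I. Computing rank(N^1) = 2, rank(N^2) = 0; the number of blocks of size ≥ j is rank(N^{j−1}) − rank(N^j), giving [2, 2]. So we have 2 block(s) of size 2 → block sizes [2, 2]

Assembling the blocks gives a Jordan form
J =
  [5, 1, 0, 0]
  [0, 5, 0, 0]
  [0, 0, 5, 1]
  [0, 0, 0, 5]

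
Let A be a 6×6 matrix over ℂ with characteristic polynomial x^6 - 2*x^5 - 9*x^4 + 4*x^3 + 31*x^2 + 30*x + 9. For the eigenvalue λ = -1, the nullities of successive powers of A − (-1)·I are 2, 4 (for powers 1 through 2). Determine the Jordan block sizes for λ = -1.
Block sizes for λ = -1: [2, 2]

From the dimensions of kernels of powers, the number of Jordan blocks of size at least j is d_j − d_{j−1} where d_j = dim ker(N^j) (with d_0 = 0). Computing the differences gives [2, 2].
The number of blocks of size exactly k is (#blocks of size ≥ k) − (#blocks of size ≥ k + 1), so the partition is: 2 block(s) of size 2.
In nonincreasing order the block sizes are [2, 2].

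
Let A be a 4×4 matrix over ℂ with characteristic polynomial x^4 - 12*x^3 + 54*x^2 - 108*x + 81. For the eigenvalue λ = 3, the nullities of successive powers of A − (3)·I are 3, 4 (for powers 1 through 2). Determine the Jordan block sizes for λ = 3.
Block sizes for λ = 3: [2, 1, 1]

From the dimensions of kernels of powers, the number of Jordan blocks of size at least j is d_j − d_{j−1} where d_j = dim ker(N^j) (with d_0 = 0). Computing the differences gives [3, 1].
The number of blocks of size exactly k is (#blocks of size ≥ k) − (#blocks of size ≥ k + 1), so the partition is: 2 block(s) of size 1, 1 block(s) of size 2.
In nonincreasing order the block sizes are [2, 1, 1].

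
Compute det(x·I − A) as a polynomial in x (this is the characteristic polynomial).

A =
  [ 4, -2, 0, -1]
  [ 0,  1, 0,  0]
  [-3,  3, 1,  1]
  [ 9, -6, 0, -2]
x^4 - 4*x^3 + 6*x^2 - 4*x + 1

Expanding det(x·I − A) (e.g. by cofactor expansion or by noting that A is similar to its Jordan form J, which has the same characteristic polynomial as A) gives
  χ_A(x) = x^4 - 4*x^3 + 6*x^2 - 4*x + 1
which factors as (x - 1)^4. The eigenvalues (with algebraic multiplicities) are λ = 1 with multiplicity 4.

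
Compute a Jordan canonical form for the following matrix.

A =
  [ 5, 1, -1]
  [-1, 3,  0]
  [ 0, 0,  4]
J_3(4)

The characteristic polynomial is
  det(x·I − A) = x^3 - 12*x^2 + 48*x - 64 = (x - 4)^3

Eigenvalues and multiplicities (the geometric multiplicity of λ is n − rank(A − λI), which equals the number of Jordan blocks for λ):
  λ = 4: algebraic multiplicity = 3, geometric multiplicity = 1

Determining the block sizes for each eigenvalue:
  λ = 4: one block (gm = 1), so the single block has size am = 3 → block sizes [3]

Assembling the blocks gives a Jordan form
J =
  [4, 1, 0]
  [0, 4, 1]
  [0, 0, 4]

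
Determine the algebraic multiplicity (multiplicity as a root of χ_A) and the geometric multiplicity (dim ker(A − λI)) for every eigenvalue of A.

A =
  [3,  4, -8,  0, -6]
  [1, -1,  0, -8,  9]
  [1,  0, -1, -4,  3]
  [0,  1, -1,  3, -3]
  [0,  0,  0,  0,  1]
λ = 1: alg = 5, geom = 3

Step 1 — factor the characteristic polynomial to read off the algebraic multiplicities:
  χ_A(x) = (x - 1)^5

Step 2 — compute geometric multiplicities via the rank-nullity identity g(λ) = n − rank(A − λI):
  rank(A − (1)·I) = 2, so dim ker(A − (1)·I) = n − 2 = 3

Summary:
  λ = 1: algebraic multiplicity = 5, geometric multiplicity = 3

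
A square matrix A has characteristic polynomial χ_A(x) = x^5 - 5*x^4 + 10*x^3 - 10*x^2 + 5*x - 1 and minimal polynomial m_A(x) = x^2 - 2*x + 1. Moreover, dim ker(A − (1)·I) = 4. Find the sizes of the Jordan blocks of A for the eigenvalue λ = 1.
Block sizes for λ = 1: [2, 1, 1, 1]

Step 1 — from the characteristic polynomial, algebraic multiplicity of λ = 1 is 5. From dim ker(A − (1)·I) = 4, there are exactly 4 Jordan blocks for λ = 1.
Step 2 — from the minimal polynomial, the factor (x − 1)^2 tells us the largest block for λ = 1 has size 2.
Step 3 — with total size 5, 4 blocks, and largest block 2, the block sizes (in nonincreasing order) are [2, 1, 1, 1].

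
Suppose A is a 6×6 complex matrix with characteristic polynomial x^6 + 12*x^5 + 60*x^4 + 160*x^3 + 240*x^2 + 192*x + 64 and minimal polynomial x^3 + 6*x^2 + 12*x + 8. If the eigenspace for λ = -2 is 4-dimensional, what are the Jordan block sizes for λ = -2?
Block sizes for λ = -2: [3, 1, 1, 1]

Step 1 — from the characteristic polynomial, algebraic multiplicity of λ = -2 is 6. From dim ker(A − (-2)·I) = 4, there are exactly 4 Jordan blocks for λ = -2.
Step 2 — from the minimal polynomial, the factor (x + 2)^3 tells us the largest block for λ = -2 has size 3.
Step 3 — with total size 6, 4 blocks, and largest block 3, the block sizes (in nonincreasing order) are [3, 1, 1, 1].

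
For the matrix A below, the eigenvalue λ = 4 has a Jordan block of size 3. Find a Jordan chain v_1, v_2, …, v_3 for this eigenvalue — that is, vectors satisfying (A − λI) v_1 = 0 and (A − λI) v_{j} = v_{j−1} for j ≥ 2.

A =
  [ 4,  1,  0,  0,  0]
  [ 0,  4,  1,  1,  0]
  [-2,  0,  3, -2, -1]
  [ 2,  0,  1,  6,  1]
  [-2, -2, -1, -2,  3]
A Jordan chain for λ = 4 of length 3:
v_1 = (1, 0, 0, 0, -2)ᵀ
v_2 = (0, 1, -1, 1, -1)ᵀ
v_3 = (0, 0, 1, 0, 0)ᵀ

Let N = A − (4)·I. We want v_3 with N^3 v_3 = 0 but N^2 v_3 ≠ 0; then v_{j-1} := N · v_j for j = 3, …, 2.

Pick v_3 = (0, 0, 1, 0, 0)ᵀ.
Then v_2 = N · v_3 = (0, 1, -1, 1, -1)ᵀ.
Then v_1 = N · v_2 = (1, 0, 0, 0, -2)ᵀ.

Sanity check: (A − (4)·I) v_1 = (0, 0, 0, 0, 0)ᵀ = 0. ✓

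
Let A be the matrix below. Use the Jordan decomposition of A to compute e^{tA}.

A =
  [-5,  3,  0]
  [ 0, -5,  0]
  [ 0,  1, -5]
e^{tA} =
  [exp(-5*t), 3*t*exp(-5*t), 0]
  [0, exp(-5*t), 0]
  [0, t*exp(-5*t), exp(-5*t)]

Strategy: write A = P · J · P⁻¹ where J is a Jordan canonical form, so e^{tA} = P · e^{tJ} · P⁻¹, and e^{tJ} can be computed block-by-block.

A has Jordan form
J =
  [-5,  1,  0]
  [ 0, -5,  0]
  [ 0,  0, -5]
(up to reordering of blocks).

Per-block formulas:
  For a 1×1 block at λ = -5: exp(t · [-5]) = [e^(-5t)].
  For a 2×2 Jordan block J_2(-5): exp(t · J_2(-5)) = e^(-5t)·(I + t·N), where N is the 2×2 nilpotent shift.

After assembling e^{tJ} and conjugating by P, we get:

e^{tA} =
  [exp(-5*t), 3*t*exp(-5*t), 0]
  [0, exp(-5*t), 0]
  [0, t*exp(-5*t), exp(-5*t)]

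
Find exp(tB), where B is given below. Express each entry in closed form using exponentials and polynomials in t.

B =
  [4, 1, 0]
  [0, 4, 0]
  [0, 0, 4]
e^{tB} =
  [exp(4*t), t*exp(4*t), 0]
  [0, exp(4*t), 0]
  [0, 0, exp(4*t)]

Strategy: write B = P · J · P⁻¹ where J is a Jordan canonical form, so e^{tB} = P · e^{tJ} · P⁻¹, and e^{tJ} can be computed block-by-block.

B has Jordan form
J =
  [4, 1, 0]
  [0, 4, 0]
  [0, 0, 4]
(up to reordering of blocks).

Per-block formulas:
  For a 2×2 Jordan block J_2(4): exp(t · J_2(4)) = e^(4t)·(I + t·N), where N is the 2×2 nilpotent shift.
  For a 1×1 block at λ = 4: exp(t · [4]) = [e^(4t)].

After assembling e^{tJ} and conjugating by P, we get:

e^{tB} =
  [exp(4*t), t*exp(4*t), 0]
  [0, exp(4*t), 0]
  [0, 0, exp(4*t)]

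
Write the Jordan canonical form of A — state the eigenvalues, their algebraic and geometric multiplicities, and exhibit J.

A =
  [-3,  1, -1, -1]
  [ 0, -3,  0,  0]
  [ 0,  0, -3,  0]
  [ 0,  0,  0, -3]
J_2(-3) ⊕ J_1(-3) ⊕ J_1(-3)

The characteristic polynomial is
  det(x·I − A) = x^4 + 12*x^3 + 54*x^2 + 108*x + 81 = (x + 3)^4

Eigenvalues and multiplicities (the geometric multiplicity of λ is n − rank(A − λI), which equals the number of Jordan blocks for λ):
  λ = -3: algebraic multiplicity = 4, geometric multiplicity = 3

Determining the block sizes for each eigenvalue:
  λ = -3: 3 blocks summing to 4 forces exactly one block of size 2 and the rest size 1 → block sizes [2, 1, 1]

Assembling the blocks gives a Jordan form
J =
  [-3,  1,  0,  0]
  [ 0, -3,  0,  0]
  [ 0,  0, -3,  0]
  [ 0,  0,  0, -3]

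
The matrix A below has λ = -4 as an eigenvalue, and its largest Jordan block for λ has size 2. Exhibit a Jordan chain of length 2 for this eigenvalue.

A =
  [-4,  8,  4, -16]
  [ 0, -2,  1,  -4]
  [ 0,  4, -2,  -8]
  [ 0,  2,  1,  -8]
A Jordan chain for λ = -4 of length 2:
v_1 = (8, 2, 4, 2)ᵀ
v_2 = (0, 1, 0, 0)ᵀ

Let N = A − (-4)·I. We want v_2 with N^2 v_2 = 0 but N^1 v_2 ≠ 0; then v_{j-1} := N · v_j for j = 2, …, 2.

Pick v_2 = (0, 1, 0, 0)ᵀ.
Then v_1 = N · v_2 = (8, 2, 4, 2)ᵀ.

Sanity check: (A − (-4)·I) v_1 = (0, 0, 0, 0)ᵀ = 0. ✓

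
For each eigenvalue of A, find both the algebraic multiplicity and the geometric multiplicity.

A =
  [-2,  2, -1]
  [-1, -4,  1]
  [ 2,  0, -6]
λ = -4: alg = 3, geom = 1

Step 1 — factor the characteristic polynomial to read off the algebraic multiplicities:
  χ_A(x) = (x + 4)^3

Step 2 — compute geometric multiplicities via the rank-nullity identity g(λ) = n − rank(A − λI):
  rank(A − (-4)·I) = 2, so dim ker(A − (-4)·I) = n − 2 = 1

Summary:
  λ = -4: algebraic multiplicity = 3, geometric multiplicity = 1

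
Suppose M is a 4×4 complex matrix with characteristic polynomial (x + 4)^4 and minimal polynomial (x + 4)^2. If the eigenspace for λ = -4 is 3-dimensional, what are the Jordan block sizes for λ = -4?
Block sizes for λ = -4: [2, 1, 1]

Step 1 — from the characteristic polynomial, algebraic multiplicity of λ = -4 is 4. From dim ker(M − (-4)·I) = 3, there are exactly 3 Jordan blocks for λ = -4.
Step 2 — from the minimal polynomial, the factor (x + 4)^2 tells us the largest block for λ = -4 has size 2.
Step 3 — with total size 4, 3 blocks, and largest block 2, the block sizes (in nonincreasing order) are [2, 1, 1].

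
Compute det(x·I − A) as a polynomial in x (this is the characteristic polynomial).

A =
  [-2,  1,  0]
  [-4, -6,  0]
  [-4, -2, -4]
x^3 + 12*x^2 + 48*x + 64

Expanding det(x·I − A) (e.g. by cofactor expansion or by noting that A is similar to its Jordan form J, which has the same characteristic polynomial as A) gives
  χ_A(x) = x^3 + 12*x^2 + 48*x + 64
which factors as (x + 4)^3. The eigenvalues (with algebraic multiplicities) are λ = -4 with multiplicity 3.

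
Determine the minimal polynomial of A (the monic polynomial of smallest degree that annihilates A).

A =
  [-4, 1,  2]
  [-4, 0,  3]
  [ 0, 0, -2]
x^3 + 6*x^2 + 12*x + 8

The characteristic polynomial is χ_A(x) = (x + 2)^3, so the eigenvalues are known. The minimal polynomial is
  m_A(x) = Π_λ (x − λ)^{k_λ}
where k_λ is the size of the *largest* Jordan block for λ (equivalently, the smallest k with (A − λI)^k v = 0 for every generalised eigenvector v of λ).

  λ = -2: largest Jordan block has size 3, contributing (x + 2)^3

So m_A(x) = (x + 2)^3 = x^3 + 6*x^2 + 12*x + 8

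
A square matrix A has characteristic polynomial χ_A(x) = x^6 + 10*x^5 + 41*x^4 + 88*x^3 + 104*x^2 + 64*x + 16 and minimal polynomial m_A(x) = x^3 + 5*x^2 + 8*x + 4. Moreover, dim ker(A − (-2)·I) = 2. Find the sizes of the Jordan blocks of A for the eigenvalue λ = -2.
Block sizes for λ = -2: [2, 2]

Step 1 — from the characteristic polynomial, algebraic multiplicity of λ = -2 is 4. From dim ker(A − (-2)·I) = 2, there are exactly 2 Jordan blocks for λ = -2.
Step 2 — from the minimal polynomial, the factor (x + 2)^2 tells us the largest block for λ = -2 has size 2.
Step 3 — with total size 4, 2 blocks, and largest block 2, the block sizes (in nonincreasing order) are [2, 2].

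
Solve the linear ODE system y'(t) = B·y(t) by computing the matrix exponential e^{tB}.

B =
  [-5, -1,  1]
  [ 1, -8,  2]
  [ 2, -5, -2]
e^{tB} =
  [t^2*exp(-5*t)/2 + exp(-5*t), -t^2*exp(-5*t) - t*exp(-5*t), t^2*exp(-5*t)/2 + t*exp(-5*t)]
  [t^2*exp(-5*t)/2 + t*exp(-5*t), -t^2*exp(-5*t) - 3*t*exp(-5*t) + exp(-5*t), t^2*exp(-5*t)/2 + 2*t*exp(-5*t)]
  [t^2*exp(-5*t)/2 + 2*t*exp(-5*t), -t^2*exp(-5*t) - 5*t*exp(-5*t), t^2*exp(-5*t)/2 + 3*t*exp(-5*t) + exp(-5*t)]

Strategy: write B = P · J · P⁻¹ where J is a Jordan canonical form, so e^{tB} = P · e^{tJ} · P⁻¹, and e^{tJ} can be computed block-by-block.

B has Jordan form
J =
  [-5,  1,  0]
  [ 0, -5,  1]
  [ 0,  0, -5]
(up to reordering of blocks).

Per-block formulas:
  For a 3×3 Jordan block J_3(-5): exp(t · J_3(-5)) = e^(-5t)·(I + t·N + (t^2/2)·N^2), where N is the 3×3 nilpotent shift.

After assembling e^{tJ} and conjugating by P, we get:

e^{tB} =
  [t^2*exp(-5*t)/2 + exp(-5*t), -t^2*exp(-5*t) - t*exp(-5*t), t^2*exp(-5*t)/2 + t*exp(-5*t)]
  [t^2*exp(-5*t)/2 + t*exp(-5*t), -t^2*exp(-5*t) - 3*t*exp(-5*t) + exp(-5*t), t^2*exp(-5*t)/2 + 2*t*exp(-5*t)]
  [t^2*exp(-5*t)/2 + 2*t*exp(-5*t), -t^2*exp(-5*t) - 5*t*exp(-5*t), t^2*exp(-5*t)/2 + 3*t*exp(-5*t) + exp(-5*t)]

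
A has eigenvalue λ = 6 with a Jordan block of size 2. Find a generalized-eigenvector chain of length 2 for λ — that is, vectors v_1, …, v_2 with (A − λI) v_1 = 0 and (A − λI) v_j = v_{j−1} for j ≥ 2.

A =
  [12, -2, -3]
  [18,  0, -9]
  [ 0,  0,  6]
A Jordan chain for λ = 6 of length 2:
v_1 = (6, 18, 0)ᵀ
v_2 = (1, 0, 0)ᵀ

Let N = A − (6)·I. We want v_2 with N^2 v_2 = 0 but N^1 v_2 ≠ 0; then v_{j-1} := N · v_j for j = 2, …, 2.

Pick v_2 = (1, 0, 0)ᵀ.
Then v_1 = N · v_2 = (6, 18, 0)ᵀ.

Sanity check: (A − (6)·I) v_1 = (0, 0, 0)ᵀ = 0. ✓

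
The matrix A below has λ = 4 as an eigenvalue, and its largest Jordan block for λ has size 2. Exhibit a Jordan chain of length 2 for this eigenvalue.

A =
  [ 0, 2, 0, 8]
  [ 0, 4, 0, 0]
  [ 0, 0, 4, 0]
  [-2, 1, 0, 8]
A Jordan chain for λ = 4 of length 2:
v_1 = (-4, 0, 0, -2)ᵀ
v_2 = (1, 0, 0, 0)ᵀ

Let N = A − (4)·I. We want v_2 with N^2 v_2 = 0 but N^1 v_2 ≠ 0; then v_{j-1} := N · v_j for j = 2, …, 2.

Pick v_2 = (1, 0, 0, 0)ᵀ.
Then v_1 = N · v_2 = (-4, 0, 0, -2)ᵀ.

Sanity check: (A − (4)·I) v_1 = (0, 0, 0, 0)ᵀ = 0. ✓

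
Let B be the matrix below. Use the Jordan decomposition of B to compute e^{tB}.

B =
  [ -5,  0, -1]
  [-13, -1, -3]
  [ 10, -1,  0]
e^{tB} =
  [-t^2*exp(-2*t)/2 - 3*t*exp(-2*t) + exp(-2*t), t^2*exp(-2*t)/2, t^2*exp(-2*t)/2 - t*exp(-2*t)]
  [-2*t^2*exp(-2*t) - 13*t*exp(-2*t), 2*t^2*exp(-2*t) + t*exp(-2*t) + exp(-2*t), 2*t^2*exp(-2*t) - 3*t*exp(-2*t)]
  [3*t^2*exp(-2*t)/2 + 10*t*exp(-2*t), -3*t^2*exp(-2*t)/2 - t*exp(-2*t), -3*t^2*exp(-2*t)/2 + 2*t*exp(-2*t) + exp(-2*t)]

Strategy: write B = P · J · P⁻¹ where J is a Jordan canonical form, so e^{tB} = P · e^{tJ} · P⁻¹, and e^{tJ} can be computed block-by-block.

B has Jordan form
J =
  [-2,  1,  0]
  [ 0, -2,  1]
  [ 0,  0, -2]
(up to reordering of blocks).

Per-block formulas:
  For a 3×3 Jordan block J_3(-2): exp(t · J_3(-2)) = e^(-2t)·(I + t·N + (t^2/2)·N^2), where N is the 3×3 nilpotent shift.

After assembling e^{tJ} and conjugating by P, we get:

e^{tB} =
  [-t^2*exp(-2*t)/2 - 3*t*exp(-2*t) + exp(-2*t), t^2*exp(-2*t)/2, t^2*exp(-2*t)/2 - t*exp(-2*t)]
  [-2*t^2*exp(-2*t) - 13*t*exp(-2*t), 2*t^2*exp(-2*t) + t*exp(-2*t) + exp(-2*t), 2*t^2*exp(-2*t) - 3*t*exp(-2*t)]
  [3*t^2*exp(-2*t)/2 + 10*t*exp(-2*t), -3*t^2*exp(-2*t)/2 - t*exp(-2*t), -3*t^2*exp(-2*t)/2 + 2*t*exp(-2*t) + exp(-2*t)]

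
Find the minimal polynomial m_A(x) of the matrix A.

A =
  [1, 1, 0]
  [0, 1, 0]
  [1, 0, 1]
x^3 - 3*x^2 + 3*x - 1

The characteristic polynomial is χ_A(x) = (x - 1)^3, so the eigenvalues are known. The minimal polynomial is
  m_A(x) = Π_λ (x − λ)^{k_λ}
where k_λ is the size of the *largest* Jordan block for λ (equivalently, the smallest k with (A − λI)^k v = 0 for every generalised eigenvector v of λ).

  λ = 1: largest Jordan block has size 3, contributing (x − 1)^3

So m_A(x) = (x - 1)^3 = x^3 - 3*x^2 + 3*x - 1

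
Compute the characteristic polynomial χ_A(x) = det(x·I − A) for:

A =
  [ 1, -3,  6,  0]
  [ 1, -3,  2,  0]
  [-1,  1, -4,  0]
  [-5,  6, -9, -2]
x^4 + 8*x^3 + 24*x^2 + 32*x + 16

Expanding det(x·I − A) (e.g. by cofactor expansion or by noting that A is similar to its Jordan form J, which has the same characteristic polynomial as A) gives
  χ_A(x) = x^4 + 8*x^3 + 24*x^2 + 32*x + 16
which factors as (x + 2)^4. The eigenvalues (with algebraic multiplicities) are λ = -2 with multiplicity 4.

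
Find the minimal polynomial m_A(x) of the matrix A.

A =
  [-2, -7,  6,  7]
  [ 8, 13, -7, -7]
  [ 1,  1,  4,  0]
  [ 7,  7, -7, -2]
x^4 - 13*x^3 + 45*x^2 + 25*x - 250

The characteristic polynomial is χ_A(x) = (x - 5)^3*(x + 2), so the eigenvalues are known. The minimal polynomial is
  m_A(x) = Π_λ (x − λ)^{k_λ}
where k_λ is the size of the *largest* Jordan block for λ (equivalently, the smallest k with (A − λI)^k v = 0 for every generalised eigenvector v of λ).

  λ = -2: largest Jordan block has size 1, contributing (x + 2)
  λ = 5: largest Jordan block has size 3, contributing (x − 5)^3

So m_A(x) = (x - 5)^3*(x + 2) = x^4 - 13*x^3 + 45*x^2 + 25*x - 250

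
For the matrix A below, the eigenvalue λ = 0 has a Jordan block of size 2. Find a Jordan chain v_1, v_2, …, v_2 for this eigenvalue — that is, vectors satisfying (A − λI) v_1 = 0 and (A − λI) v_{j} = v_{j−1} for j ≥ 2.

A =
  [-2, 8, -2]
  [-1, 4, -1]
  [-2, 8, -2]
A Jordan chain for λ = 0 of length 2:
v_1 = (-2, -1, -2)ᵀ
v_2 = (1, 0, 0)ᵀ

Let N = A − (0)·I. We want v_2 with N^2 v_2 = 0 but N^1 v_2 ≠ 0; then v_{j-1} := N · v_j for j = 2, …, 2.

Pick v_2 = (1, 0, 0)ᵀ.
Then v_1 = N · v_2 = (-2, -1, -2)ᵀ.

Sanity check: (A − (0)·I) v_1 = (0, 0, 0)ᵀ = 0. ✓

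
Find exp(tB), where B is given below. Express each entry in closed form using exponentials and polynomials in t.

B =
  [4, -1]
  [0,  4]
e^{tB} =
  [exp(4*t), -t*exp(4*t)]
  [0, exp(4*t)]

Strategy: write B = P · J · P⁻¹ where J is a Jordan canonical form, so e^{tB} = P · e^{tJ} · P⁻¹, and e^{tJ} can be computed block-by-block.

B has Jordan form
J =
  [4, 1]
  [0, 4]
(up to reordering of blocks).

Per-block formulas:
  For a 2×2 Jordan block J_2(4): exp(t · J_2(4)) = e^(4t)·(I + t·N), where N is the 2×2 nilpotent shift.

After assembling e^{tJ} and conjugating by P, we get:

e^{tB} =
  [exp(4*t), -t*exp(4*t)]
  [0, exp(4*t)]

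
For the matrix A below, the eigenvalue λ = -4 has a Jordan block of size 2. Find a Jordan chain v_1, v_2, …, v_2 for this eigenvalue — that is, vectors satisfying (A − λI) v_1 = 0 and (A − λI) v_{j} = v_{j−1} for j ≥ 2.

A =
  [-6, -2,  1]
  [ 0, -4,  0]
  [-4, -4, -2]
A Jordan chain for λ = -4 of length 2:
v_1 = (-2, 0, -4)ᵀ
v_2 = (1, 0, 0)ᵀ

Let N = A − (-4)·I. We want v_2 with N^2 v_2 = 0 but N^1 v_2 ≠ 0; then v_{j-1} := N · v_j for j = 2, …, 2.

Pick v_2 = (1, 0, 0)ᵀ.
Then v_1 = N · v_2 = (-2, 0, -4)ᵀ.

Sanity check: (A − (-4)·I) v_1 = (0, 0, 0)ᵀ = 0. ✓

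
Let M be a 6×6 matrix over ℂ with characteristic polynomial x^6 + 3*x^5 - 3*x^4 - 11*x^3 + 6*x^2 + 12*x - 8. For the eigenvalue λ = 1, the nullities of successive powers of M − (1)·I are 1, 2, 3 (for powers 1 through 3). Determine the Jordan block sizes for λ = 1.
Block sizes for λ = 1: [3]

From the dimensions of kernels of powers, the number of Jordan blocks of size at least j is d_j − d_{j−1} where d_j = dim ker(N^j) (with d_0 = 0). Computing the differences gives [1, 1, 1].
The number of blocks of size exactly k is (#blocks of size ≥ k) − (#blocks of size ≥ k + 1), so the partition is: 1 block(s) of size 3.
In nonincreasing order the block sizes are [3].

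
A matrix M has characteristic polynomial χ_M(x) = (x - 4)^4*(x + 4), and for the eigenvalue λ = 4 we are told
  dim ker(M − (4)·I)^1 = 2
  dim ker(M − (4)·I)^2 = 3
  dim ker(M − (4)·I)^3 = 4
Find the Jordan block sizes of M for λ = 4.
Block sizes for λ = 4: [3, 1]

From the dimensions of kernels of powers, the number of Jordan blocks of size at least j is d_j − d_{j−1} where d_j = dim ker(N^j) (with d_0 = 0). Computing the differences gives [2, 1, 1].
The number of blocks of size exactly k is (#blocks of size ≥ k) − (#blocks of size ≥ k + 1), so the partition is: 1 block(s) of size 1, 1 block(s) of size 3.
In nonincreasing order the block sizes are [3, 1].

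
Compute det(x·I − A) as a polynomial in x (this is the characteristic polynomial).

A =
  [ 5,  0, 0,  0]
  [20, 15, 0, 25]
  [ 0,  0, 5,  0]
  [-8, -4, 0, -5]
x^4 - 20*x^3 + 150*x^2 - 500*x + 625

Expanding det(x·I − A) (e.g. by cofactor expansion or by noting that A is similar to its Jordan form J, which has the same characteristic polynomial as A) gives
  χ_A(x) = x^4 - 20*x^3 + 150*x^2 - 500*x + 625
which factors as (x - 5)^4. The eigenvalues (with algebraic multiplicities) are λ = 5 with multiplicity 4.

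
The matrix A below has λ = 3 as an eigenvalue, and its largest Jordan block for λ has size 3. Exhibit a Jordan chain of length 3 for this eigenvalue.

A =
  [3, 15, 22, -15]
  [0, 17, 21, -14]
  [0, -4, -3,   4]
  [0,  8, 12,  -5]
A Jordan chain for λ = 3 of length 3:
v_1 = (2, 0, 0, 0)ᵀ
v_2 = (15, 14, -4, 8)ᵀ
v_3 = (0, 1, 0, 0)ᵀ

Let N = A − (3)·I. We want v_3 with N^3 v_3 = 0 but N^2 v_3 ≠ 0; then v_{j-1} := N · v_j for j = 3, …, 2.

Pick v_3 = (0, 1, 0, 0)ᵀ.
Then v_2 = N · v_3 = (15, 14, -4, 8)ᵀ.
Then v_1 = N · v_2 = (2, 0, 0, 0)ᵀ.

Sanity check: (A − (3)·I) v_1 = (0, 0, 0, 0)ᵀ = 0. ✓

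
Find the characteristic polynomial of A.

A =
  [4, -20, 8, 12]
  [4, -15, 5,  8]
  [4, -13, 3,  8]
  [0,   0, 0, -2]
x^4 + 10*x^3 + 36*x^2 + 56*x + 32

Expanding det(x·I − A) (e.g. by cofactor expansion or by noting that A is similar to its Jordan form J, which has the same characteristic polynomial as A) gives
  χ_A(x) = x^4 + 10*x^3 + 36*x^2 + 56*x + 32
which factors as (x + 2)^3*(x + 4). The eigenvalues (with algebraic multiplicities) are λ = -4 with multiplicity 1, λ = -2 with multiplicity 3.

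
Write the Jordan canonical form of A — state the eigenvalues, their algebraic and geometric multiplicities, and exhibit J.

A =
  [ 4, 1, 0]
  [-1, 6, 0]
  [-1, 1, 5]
J_2(5) ⊕ J_1(5)

The characteristic polynomial is
  det(x·I − A) = x^3 - 15*x^2 + 75*x - 125 = (x - 5)^3

Eigenvalues and multiplicities (the geometric multiplicity of λ is n − rank(A − λI), which equals the number of Jordan blocks for λ):
  λ = 5: algebraic multiplicity = 3, geometric multiplicity = 2

Determining the block sizes for each eigenvalue:
  λ = 5: 2 blocks summing to 3 forces exactly one block of size 2 and the rest size 1 → block sizes [2, 1]

Assembling the blocks gives a Jordan form
J =
  [5, 1, 0]
  [0, 5, 0]
  [0, 0, 5]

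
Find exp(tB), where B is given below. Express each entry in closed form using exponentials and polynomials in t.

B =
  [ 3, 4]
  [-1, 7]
e^{tB} =
  [-2*t*exp(5*t) + exp(5*t), 4*t*exp(5*t)]
  [-t*exp(5*t), 2*t*exp(5*t) + exp(5*t)]

Strategy: write B = P · J · P⁻¹ where J is a Jordan canonical form, so e^{tB} = P · e^{tJ} · P⁻¹, and e^{tJ} can be computed block-by-block.

B has Jordan form
J =
  [5, 1]
  [0, 5]
(up to reordering of blocks).

Per-block formulas:
  For a 2×2 Jordan block J_2(5): exp(t · J_2(5)) = e^(5t)·(I + t·N), where N is the 2×2 nilpotent shift.

After assembling e^{tJ} and conjugating by P, we get:

e^{tB} =
  [-2*t*exp(5*t) + exp(5*t), 4*t*exp(5*t)]
  [-t*exp(5*t), 2*t*exp(5*t) + exp(5*t)]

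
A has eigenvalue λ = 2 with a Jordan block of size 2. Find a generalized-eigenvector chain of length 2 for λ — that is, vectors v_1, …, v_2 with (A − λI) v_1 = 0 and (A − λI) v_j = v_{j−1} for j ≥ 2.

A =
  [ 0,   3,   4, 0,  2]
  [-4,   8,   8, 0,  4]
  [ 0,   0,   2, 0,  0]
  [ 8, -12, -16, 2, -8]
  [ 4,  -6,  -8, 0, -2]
A Jordan chain for λ = 2 of length 2:
v_1 = (-2, -4, 0, 8, 4)ᵀ
v_2 = (1, 0, 0, 0, 0)ᵀ

Let N = A − (2)·I. We want v_2 with N^2 v_2 = 0 but N^1 v_2 ≠ 0; then v_{j-1} := N · v_j for j = 2, …, 2.

Pick v_2 = (1, 0, 0, 0, 0)ᵀ.
Then v_1 = N · v_2 = (-2, -4, 0, 8, 4)ᵀ.

Sanity check: (A − (2)·I) v_1 = (0, 0, 0, 0, 0)ᵀ = 0. ✓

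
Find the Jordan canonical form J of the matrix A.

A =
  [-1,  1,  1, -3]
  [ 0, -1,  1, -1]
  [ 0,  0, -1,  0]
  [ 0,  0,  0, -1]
J_3(-1) ⊕ J_1(-1)

The characteristic polynomial is
  det(x·I − A) = x^4 + 4*x^3 + 6*x^2 + 4*x + 1 = (x + 1)^4

Eigenvalues and multiplicities (the geometric multiplicity of λ is n − rank(A − λI), which equals the number of Jordan blocks for λ):
  λ = -1: algebraic multiplicity = 4, geometric multiplicity = 2

Determining the block sizes for each eigenvalue:
  λ = -1: with am = 4 and gm = 2, the partition is not yet determined (e.g. several partitions of 4 into 2 parts exist). Let N = A − (-1)·I. Computing rank(N^1) = 2, rank(N^2) = 1, rank(N^3) = 0; the number of blocks of size ≥ j is rank(N^{j−1}) − rank(N^j), giving [2, 1, 1]. So we have 1 block(s) of size 3, 1 block(s) of size 1 → block sizes [3, 1]

Assembling the blocks gives a Jordan form
J =
  [-1,  1,  0,  0]
  [ 0, -1,  1,  0]
  [ 0,  0, -1,  0]
  [ 0,  0,  0, -1]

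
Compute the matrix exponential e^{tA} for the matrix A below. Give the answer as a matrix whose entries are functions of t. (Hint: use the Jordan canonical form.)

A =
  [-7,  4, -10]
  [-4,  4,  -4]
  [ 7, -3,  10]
e^{tA} =
  [-4*t*exp(2*t) - 5*exp(3*t) + 6*exp(2*t), 2*t*exp(2*t) + 2*exp(3*t) - 2*exp(2*t), -4*t*exp(2*t) - 6*exp(3*t) + 6*exp(2*t)]
  [-4*t*exp(2*t), 2*t*exp(2*t) + exp(2*t), -4*t*exp(2*t)]
  [2*t*exp(2*t) + 5*exp(3*t) - 5*exp(2*t), -t*exp(2*t) - 2*exp(3*t) + 2*exp(2*t), 2*t*exp(2*t) + 6*exp(3*t) - 5*exp(2*t)]

Strategy: write A = P · J · P⁻¹ where J is a Jordan canonical form, so e^{tA} = P · e^{tJ} · P⁻¹, and e^{tJ} can be computed block-by-block.

A has Jordan form
J =
  [2, 1, 0]
  [0, 2, 0]
  [0, 0, 3]
(up to reordering of blocks).

Per-block formulas:
  For a 1×1 block at λ = 3: exp(t · [3]) = [e^(3t)].
  For a 2×2 Jordan block J_2(2): exp(t · J_2(2)) = e^(2t)·(I + t·N), where N is the 2×2 nilpotent shift.

After assembling e^{tJ} and conjugating by P, we get:

e^{tA} =
  [-4*t*exp(2*t) - 5*exp(3*t) + 6*exp(2*t), 2*t*exp(2*t) + 2*exp(3*t) - 2*exp(2*t), -4*t*exp(2*t) - 6*exp(3*t) + 6*exp(2*t)]
  [-4*t*exp(2*t), 2*t*exp(2*t) + exp(2*t), -4*t*exp(2*t)]
  [2*t*exp(2*t) + 5*exp(3*t) - 5*exp(2*t), -t*exp(2*t) - 2*exp(3*t) + 2*exp(2*t), 2*t*exp(2*t) + 6*exp(3*t) - 5*exp(2*t)]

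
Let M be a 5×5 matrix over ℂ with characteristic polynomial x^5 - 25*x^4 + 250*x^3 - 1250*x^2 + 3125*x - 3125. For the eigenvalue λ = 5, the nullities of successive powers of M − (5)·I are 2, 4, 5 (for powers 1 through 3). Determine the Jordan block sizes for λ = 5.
Block sizes for λ = 5: [3, 2]

From the dimensions of kernels of powers, the number of Jordan blocks of size at least j is d_j − d_{j−1} where d_j = dim ker(N^j) (with d_0 = 0). Computing the differences gives [2, 2, 1].
The number of blocks of size exactly k is (#blocks of size ≥ k) − (#blocks of size ≥ k + 1), so the partition is: 1 block(s) of size 2, 1 block(s) of size 3.
In nonincreasing order the block sizes are [3, 2].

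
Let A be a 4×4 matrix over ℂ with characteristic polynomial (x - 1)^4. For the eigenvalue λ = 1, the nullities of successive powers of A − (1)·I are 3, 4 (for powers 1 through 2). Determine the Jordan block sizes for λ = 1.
Block sizes for λ = 1: [2, 1, 1]

From the dimensions of kernels of powers, the number of Jordan blocks of size at least j is d_j − d_{j−1} where d_j = dim ker(N^j) (with d_0 = 0). Computing the differences gives [3, 1].
The number of blocks of size exactly k is (#blocks of size ≥ k) − (#blocks of size ≥ k + 1), so the partition is: 2 block(s) of size 1, 1 block(s) of size 2.
In nonincreasing order the block sizes are [2, 1, 1].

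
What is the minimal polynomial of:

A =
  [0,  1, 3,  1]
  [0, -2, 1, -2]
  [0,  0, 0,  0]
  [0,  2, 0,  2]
x^3

The characteristic polynomial is χ_A(x) = x^4, so the eigenvalues are known. The minimal polynomial is
  m_A(x) = Π_λ (x − λ)^{k_λ}
where k_λ is the size of the *largest* Jordan block for λ (equivalently, the smallest k with (A − λI)^k v = 0 for every generalised eigenvector v of λ).

  λ = 0: largest Jordan block has size 3, contributing (x − 0)^3

So m_A(x) = x^3 = x^3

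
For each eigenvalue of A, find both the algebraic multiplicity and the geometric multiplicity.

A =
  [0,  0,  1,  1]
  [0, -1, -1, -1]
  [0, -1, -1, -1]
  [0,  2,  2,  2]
λ = 0: alg = 4, geom = 2

Step 1 — factor the characteristic polynomial to read off the algebraic multiplicities:
  χ_A(x) = x^4

Step 2 — compute geometric multiplicities via the rank-nullity identity g(λ) = n − rank(A − λI):
  rank(A − (0)·I) = 2, so dim ker(A − (0)·I) = n − 2 = 2

Summary:
  λ = 0: algebraic multiplicity = 4, geometric multiplicity = 2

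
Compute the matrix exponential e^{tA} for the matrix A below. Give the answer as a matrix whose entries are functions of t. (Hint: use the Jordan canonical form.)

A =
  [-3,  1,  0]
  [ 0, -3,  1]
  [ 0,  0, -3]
e^{tA} =
  [exp(-3*t), t*exp(-3*t), t^2*exp(-3*t)/2]
  [0, exp(-3*t), t*exp(-3*t)]
  [0, 0, exp(-3*t)]

Strategy: write A = P · J · P⁻¹ where J is a Jordan canonical form, so e^{tA} = P · e^{tJ} · P⁻¹, and e^{tJ} can be computed block-by-block.

A has Jordan form
J =
  [-3,  1,  0]
  [ 0, -3,  1]
  [ 0,  0, -3]
(up to reordering of blocks).

Per-block formulas:
  For a 3×3 Jordan block J_3(-3): exp(t · J_3(-3)) = e^(-3t)·(I + t·N + (t^2/2)·N^2), where N is the 3×3 nilpotent shift.

After assembling e^{tJ} and conjugating by P, we get:

e^{tA} =
  [exp(-3*t), t*exp(-3*t), t^2*exp(-3*t)/2]
  [0, exp(-3*t), t*exp(-3*t)]
  [0, 0, exp(-3*t)]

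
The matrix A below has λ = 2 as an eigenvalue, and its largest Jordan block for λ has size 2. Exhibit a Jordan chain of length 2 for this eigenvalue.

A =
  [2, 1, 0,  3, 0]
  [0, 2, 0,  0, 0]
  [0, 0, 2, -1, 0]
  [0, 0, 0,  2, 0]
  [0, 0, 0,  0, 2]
A Jordan chain for λ = 2 of length 2:
v_1 = (1, 0, 0, 0, 0)ᵀ
v_2 = (0, 1, 0, 0, 0)ᵀ

Let N = A − (2)·I. We want v_2 with N^2 v_2 = 0 but N^1 v_2 ≠ 0; then v_{j-1} := N · v_j for j = 2, …, 2.

Pick v_2 = (0, 1, 0, 0, 0)ᵀ.
Then v_1 = N · v_2 = (1, 0, 0, 0, 0)ᵀ.

Sanity check: (A − (2)·I) v_1 = (0, 0, 0, 0, 0)ᵀ = 0. ✓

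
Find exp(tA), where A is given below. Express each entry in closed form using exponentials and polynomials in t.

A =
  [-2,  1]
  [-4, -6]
e^{tA} =
  [2*t*exp(-4*t) + exp(-4*t), t*exp(-4*t)]
  [-4*t*exp(-4*t), -2*t*exp(-4*t) + exp(-4*t)]

Strategy: write A = P · J · P⁻¹ where J is a Jordan canonical form, so e^{tA} = P · e^{tJ} · P⁻¹, and e^{tJ} can be computed block-by-block.

A has Jordan form
J =
  [-4,  1]
  [ 0, -4]
(up to reordering of blocks).

Per-block formulas:
  For a 2×2 Jordan block J_2(-4): exp(t · J_2(-4)) = e^(-4t)·(I + t·N), where N is the 2×2 nilpotent shift.

After assembling e^{tJ} and conjugating by P, we get:

e^{tA} =
  [2*t*exp(-4*t) + exp(-4*t), t*exp(-4*t)]
  [-4*t*exp(-4*t), -2*t*exp(-4*t) + exp(-4*t)]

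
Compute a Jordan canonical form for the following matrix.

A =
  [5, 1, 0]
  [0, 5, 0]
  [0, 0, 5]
J_2(5) ⊕ J_1(5)

The characteristic polynomial is
  det(x·I − A) = x^3 - 15*x^2 + 75*x - 125 = (x - 5)^3

Eigenvalues and multiplicities (the geometric multiplicity of λ is n − rank(A − λI), which equals the number of Jordan blocks for λ):
  λ = 5: algebraic multiplicity = 3, geometric multiplicity = 2

Determining the block sizes for each eigenvalue:
  λ = 5: 2 blocks summing to 3 forces exactly one block of size 2 and the rest size 1 → block sizes [2, 1]

Assembling the blocks gives a Jordan form
J =
  [5, 1, 0]
  [0, 5, 0]
  [0, 0, 5]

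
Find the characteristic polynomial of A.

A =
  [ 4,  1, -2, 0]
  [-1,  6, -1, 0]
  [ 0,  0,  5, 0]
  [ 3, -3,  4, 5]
x^4 - 20*x^3 + 150*x^2 - 500*x + 625

Expanding det(x·I − A) (e.g. by cofactor expansion or by noting that A is similar to its Jordan form J, which has the same characteristic polynomial as A) gives
  χ_A(x) = x^4 - 20*x^3 + 150*x^2 - 500*x + 625
which factors as (x - 5)^4. The eigenvalues (with algebraic multiplicities) are λ = 5 with multiplicity 4.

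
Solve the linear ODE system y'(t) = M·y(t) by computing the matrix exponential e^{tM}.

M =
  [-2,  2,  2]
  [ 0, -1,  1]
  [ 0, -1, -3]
e^{tM} =
  [exp(-2*t), 2*t*exp(-2*t), 2*t*exp(-2*t)]
  [0, t*exp(-2*t) + exp(-2*t), t*exp(-2*t)]
  [0, -t*exp(-2*t), -t*exp(-2*t) + exp(-2*t)]

Strategy: write M = P · J · P⁻¹ where J is a Jordan canonical form, so e^{tM} = P · e^{tJ} · P⁻¹, and e^{tJ} can be computed block-by-block.

M has Jordan form
J =
  [-2,  1,  0]
  [ 0, -2,  0]
  [ 0,  0, -2]
(up to reordering of blocks).

Per-block formulas:
  For a 1×1 block at λ = -2: exp(t · [-2]) = [e^(-2t)].
  For a 2×2 Jordan block J_2(-2): exp(t · J_2(-2)) = e^(-2t)·(I + t·N), where N is the 2×2 nilpotent shift.

After assembling e^{tJ} and conjugating by P, we get:

e^{tM} =
  [exp(-2*t), 2*t*exp(-2*t), 2*t*exp(-2*t)]
  [0, t*exp(-2*t) + exp(-2*t), t*exp(-2*t)]
  [0, -t*exp(-2*t), -t*exp(-2*t) + exp(-2*t)]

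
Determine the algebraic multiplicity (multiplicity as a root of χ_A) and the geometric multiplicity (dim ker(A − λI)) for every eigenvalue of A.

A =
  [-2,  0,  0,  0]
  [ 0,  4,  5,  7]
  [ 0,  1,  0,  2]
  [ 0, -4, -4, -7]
λ = -2: alg = 1, geom = 1; λ = -1: alg = 3, geom = 1

Step 1 — factor the characteristic polynomial to read off the algebraic multiplicities:
  χ_A(x) = (x + 1)^3*(x + 2)

Step 2 — compute geometric multiplicities via the rank-nullity identity g(λ) = n − rank(A − λI):
  rank(A − (-2)·I) = 3, so dim ker(A − (-2)·I) = n − 3 = 1
  rank(A − (-1)·I) = 3, so dim ker(A − (-1)·I) = n − 3 = 1

Summary:
  λ = -2: algebraic multiplicity = 1, geometric multiplicity = 1
  λ = -1: algebraic multiplicity = 3, geometric multiplicity = 1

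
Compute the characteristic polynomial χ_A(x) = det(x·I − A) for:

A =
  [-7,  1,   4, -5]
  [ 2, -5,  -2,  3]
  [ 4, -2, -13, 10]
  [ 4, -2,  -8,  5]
x^4 + 20*x^3 + 150*x^2 + 500*x + 625

Expanding det(x·I − A) (e.g. by cofactor expansion or by noting that A is similar to its Jordan form J, which has the same characteristic polynomial as A) gives
  χ_A(x) = x^4 + 20*x^3 + 150*x^2 + 500*x + 625
which factors as (x + 5)^4. The eigenvalues (with algebraic multiplicities) are λ = -5 with multiplicity 4.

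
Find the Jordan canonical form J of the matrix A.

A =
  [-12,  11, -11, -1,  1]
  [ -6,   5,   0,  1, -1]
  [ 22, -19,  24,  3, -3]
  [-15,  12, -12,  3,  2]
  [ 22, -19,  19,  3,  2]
J_1(2) ⊕ J_3(5) ⊕ J_1(5)

The characteristic polynomial is
  det(x·I − A) = x^5 - 22*x^4 + 190*x^3 - 800*x^2 + 1625*x - 1250 = (x - 5)^4*(x - 2)

Eigenvalues and multiplicities (the geometric multiplicity of λ is n − rank(A − λI), which equals the number of Jordan blocks for λ):
  λ = 2: algebraic multiplicity = 1, geometric multiplicity = 1
  λ = 5: algebraic multiplicity = 4, geometric multiplicity = 2

Determining the block sizes for each eigenvalue:
  λ = 2: one block (gm = 1), so the single block has size am = 1 → block sizes [1]
  λ = 5: with am = 4 and gm = 2, the partition is not yet determined (e.g. several partitions of 4 into 2 parts exist). Let N = A − (5)·I. Computing rank(N^1) = 3, rank(N^2) = 2, rank(N^3) = 1; the number of blocks of size ≥ j is rank(N^{j−1}) − rank(N^j), giving [2, 1, 1]. So we have 1 block(s) of size 3, 1 block(s) of size 1 → block sizes [3, 1]

Assembling the blocks gives a Jordan form
J =
  [2, 0, 0, 0, 0]
  [0, 5, 1, 0, 0]
  [0, 0, 5, 1, 0]
  [0, 0, 0, 5, 0]
  [0, 0, 0, 0, 5]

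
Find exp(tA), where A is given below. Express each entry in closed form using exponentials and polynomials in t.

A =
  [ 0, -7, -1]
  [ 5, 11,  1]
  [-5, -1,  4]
e^{tA} =
  [-5*t^2*exp(5*t)/2 - 5*t*exp(5*t) + exp(5*t), -3*t^2*exp(5*t) - 7*t*exp(5*t), -t^2*exp(5*t)/2 - t*exp(5*t)]
  [5*t*exp(5*t), 6*t*exp(5*t) + exp(5*t), t*exp(5*t)]
  [25*t^2*exp(5*t)/2 - 5*t*exp(5*t), 15*t^2*exp(5*t) - t*exp(5*t), 5*t^2*exp(5*t)/2 - t*exp(5*t) + exp(5*t)]

Strategy: write A = P · J · P⁻¹ where J is a Jordan canonical form, so e^{tA} = P · e^{tJ} · P⁻¹, and e^{tJ} can be computed block-by-block.

A has Jordan form
J =
  [5, 1, 0]
  [0, 5, 1]
  [0, 0, 5]
(up to reordering of blocks).

Per-block formulas:
  For a 3×3 Jordan block J_3(5): exp(t · J_3(5)) = e^(5t)·(I + t·N + (t^2/2)·N^2), where N is the 3×3 nilpotent shift.

After assembling e^{tJ} and conjugating by P, we get:

e^{tA} =
  [-5*t^2*exp(5*t)/2 - 5*t*exp(5*t) + exp(5*t), -3*t^2*exp(5*t) - 7*t*exp(5*t), -t^2*exp(5*t)/2 - t*exp(5*t)]
  [5*t*exp(5*t), 6*t*exp(5*t) + exp(5*t), t*exp(5*t)]
  [25*t^2*exp(5*t)/2 - 5*t*exp(5*t), 15*t^2*exp(5*t) - t*exp(5*t), 5*t^2*exp(5*t)/2 - t*exp(5*t) + exp(5*t)]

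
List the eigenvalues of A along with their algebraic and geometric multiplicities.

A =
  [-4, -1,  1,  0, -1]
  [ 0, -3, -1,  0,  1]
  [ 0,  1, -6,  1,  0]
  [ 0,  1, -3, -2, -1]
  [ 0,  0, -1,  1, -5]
λ = -4: alg = 5, geom = 3

Step 1 — factor the characteristic polynomial to read off the algebraic multiplicities:
  χ_A(x) = (x + 4)^5

Step 2 — compute geometric multiplicities via the rank-nullity identity g(λ) = n − rank(A − λI):
  rank(A − (-4)·I) = 2, so dim ker(A − (-4)·I) = n − 2 = 3

Summary:
  λ = -4: algebraic multiplicity = 5, geometric multiplicity = 3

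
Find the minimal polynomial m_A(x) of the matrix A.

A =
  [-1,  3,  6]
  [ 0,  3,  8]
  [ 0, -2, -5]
x^2 + 2*x + 1

The characteristic polynomial is χ_A(x) = (x + 1)^3, so the eigenvalues are known. The minimal polynomial is
  m_A(x) = Π_λ (x − λ)^{k_λ}
where k_λ is the size of the *largest* Jordan block for λ (equivalently, the smallest k with (A − λI)^k v = 0 for every generalised eigenvector v of λ).

  λ = -1: largest Jordan block has size 2, contributing (x + 1)^2

So m_A(x) = (x + 1)^2 = x^2 + 2*x + 1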